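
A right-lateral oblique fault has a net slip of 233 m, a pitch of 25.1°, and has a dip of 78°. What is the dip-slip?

98.8 m

dip-slip = net slip × sin(rake) = 233 m × sin(25.1°) = 98.8 m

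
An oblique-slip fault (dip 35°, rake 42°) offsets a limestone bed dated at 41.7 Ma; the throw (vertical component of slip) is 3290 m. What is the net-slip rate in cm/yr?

0.0206 cm/yr

dip-slip = throw / sin(dip) = 3290 / sin(35°) = 5736 m
net slip = dip-slip / sin(rake) = 5736 / sin(42°) = 8572 m
rate = 8572 m / 41.7 Ma = 0.000206 m/yr = 0.0206 cm/yr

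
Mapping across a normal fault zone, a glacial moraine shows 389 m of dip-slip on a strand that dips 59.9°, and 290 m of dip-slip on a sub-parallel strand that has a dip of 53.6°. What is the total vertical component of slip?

570 m

throw_A = 389 × sin(59.9°) = 336.5 m
throw_B = 290 × sin(53.6°) = 233.4 m
total = 336.5 + 233.4 = 570 m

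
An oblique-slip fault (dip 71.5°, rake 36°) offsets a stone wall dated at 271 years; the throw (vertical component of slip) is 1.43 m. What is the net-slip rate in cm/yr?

0.947 cm/yr

dip-slip = throw / sin(dip) = 1.43 / sin(71.5°) = 1.508 m
net slip = dip-slip / sin(rake) = 1.508 / sin(36°) = 2.565 m
rate = 2.565 m / 271 years = 0.00947 m/yr = 0.947 cm/yr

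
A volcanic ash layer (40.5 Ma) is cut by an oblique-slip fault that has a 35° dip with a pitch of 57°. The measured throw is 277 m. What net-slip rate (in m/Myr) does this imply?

dip-slip = throw / sin(dip) = 277 / sin(35°) = 482.9 m
net slip = dip-slip / sin(rake) = 482.9 / sin(57°) = 575.8 m
rate = 575.8 m / 40.5 Ma = 0.0000142 m/yr = 14.2 m/Myr

14.2 m/Myr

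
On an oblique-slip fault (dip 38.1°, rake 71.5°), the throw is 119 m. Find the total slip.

dip-slip = throw / sin(dip) = 119 / sin(38.1°) = 192.9 m
net slip = dip-slip / sin(rake) = 192.9 / sin(71.5°) = 203 m

203 m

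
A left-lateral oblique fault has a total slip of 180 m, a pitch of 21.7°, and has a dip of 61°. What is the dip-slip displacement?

66.6 m

dip-slip = net slip × sin(rake) = 180 m × sin(21.7°) = 66.6 m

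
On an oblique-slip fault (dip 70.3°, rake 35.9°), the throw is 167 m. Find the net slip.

303 m

dip-slip = throw / sin(dip) = 167 / sin(70.3°) = 177.4 m
net slip = dip-slip / sin(rake) = 177.4 / sin(35.9°) = 303 m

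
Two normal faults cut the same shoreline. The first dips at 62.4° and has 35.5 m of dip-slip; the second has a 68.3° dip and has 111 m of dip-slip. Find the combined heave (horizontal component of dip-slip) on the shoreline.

57.5 m

heave_A = 35.5 × cos(62.4°) = 16.45 m
heave_B = 111 × cos(68.3°) = 41.04 m
total = 16.45 + 41.04 = 57.5 m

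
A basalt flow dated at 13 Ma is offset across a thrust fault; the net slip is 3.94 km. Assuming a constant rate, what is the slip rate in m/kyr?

rate = 3.94 km / 13 Ma = 0.000303 m/yr = 0.303 m/kyr

0.303 m/kyr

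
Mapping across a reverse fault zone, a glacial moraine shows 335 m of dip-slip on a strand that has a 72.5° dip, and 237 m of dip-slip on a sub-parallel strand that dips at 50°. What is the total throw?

throw_A = 335 × sin(72.5°) = 319.5 m
throw_B = 237 × sin(50°) = 181.6 m
total = 319.5 + 181.6 = 501 m

501 m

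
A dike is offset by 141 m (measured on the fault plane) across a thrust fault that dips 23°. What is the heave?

130 m

heave = dip-slip × cos(dip) = 141 m × cos(23°) = 130 m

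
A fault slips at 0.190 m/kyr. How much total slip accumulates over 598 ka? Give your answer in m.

114 m

slip = rate × time = 0.190 m/kyr × 598 ka = 114 m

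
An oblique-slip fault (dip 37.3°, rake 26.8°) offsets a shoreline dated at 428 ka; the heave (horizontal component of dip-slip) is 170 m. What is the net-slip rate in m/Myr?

dip-slip = heave / cos(dip) = 170 / cos(37.3°) = 213.7 m
net slip = dip-slip / sin(rake) = 213.7 / sin(26.8°) = 474 m
rate = 474 m / 428 ka = 0.00111 m/yr = 1110 m/Myr

1110 m/Myr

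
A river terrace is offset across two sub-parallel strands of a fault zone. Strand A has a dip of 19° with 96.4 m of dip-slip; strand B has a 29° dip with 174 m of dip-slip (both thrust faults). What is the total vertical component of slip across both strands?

116 m

throw_A = 96.4 × sin(19°) = 31.38 m
throw_B = 174 × sin(29°) = 84.36 m
total = 31.38 + 84.36 = 116 m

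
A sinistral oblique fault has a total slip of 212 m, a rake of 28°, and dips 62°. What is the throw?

dip-slip = net slip × sin(rake) = 212 m × sin(28°) = 99.53 m
throw = dip-slip × sin(dip) = 99.53 × sin(62°) = 87.9 m

87.9 m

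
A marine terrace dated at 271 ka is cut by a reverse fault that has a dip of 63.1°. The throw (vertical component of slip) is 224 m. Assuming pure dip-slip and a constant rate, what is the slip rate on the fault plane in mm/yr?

0.927 mm/yr

dip-slip = throw / sin(dip) = 224 m / sin(63.1°) = 251.2 m
rate = 251.2 m / 271 ka = 0.000927 m/yr = 0.927 mm/yr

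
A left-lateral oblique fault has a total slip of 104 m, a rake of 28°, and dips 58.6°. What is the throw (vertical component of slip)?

dip-slip = net slip × sin(rake) = 104 m × sin(28°) = 48.83 m
throw = dip-slip × sin(dip) = 48.83 × sin(58.6°) = 41.7 m

41.7 m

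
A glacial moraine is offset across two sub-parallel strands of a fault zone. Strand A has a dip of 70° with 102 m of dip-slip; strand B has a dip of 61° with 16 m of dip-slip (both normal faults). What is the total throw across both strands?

throw_A = 102 × sin(70°) = 95.85 m
throw_B = 16 × sin(61°) = 13.99 m
total = 95.85 + 13.99 = 110 m

110 m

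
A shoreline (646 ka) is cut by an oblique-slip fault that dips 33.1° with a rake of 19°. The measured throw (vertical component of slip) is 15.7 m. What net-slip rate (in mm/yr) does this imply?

dip-slip = throw / sin(dip) = 15.7 / sin(33.1°) = 28.75 m
net slip = dip-slip / sin(rake) = 28.75 / sin(19°) = 88.30 m
rate = 88.30 m / 646 ka = 0.000137 m/yr = 0.137 mm/yr

0.137 mm/yr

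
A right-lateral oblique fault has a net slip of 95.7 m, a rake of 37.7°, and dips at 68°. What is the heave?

dip-slip = net slip × sin(rake) = 95.7 m × sin(37.7°) = 58.52 m
heave = dip-slip × cos(dip) = 58.52 × cos(68°) = 21.9 m

21.9 m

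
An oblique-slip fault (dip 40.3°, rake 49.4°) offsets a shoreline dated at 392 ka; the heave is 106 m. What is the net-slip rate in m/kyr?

0.467 m/kyr

dip-slip = heave / cos(dip) = 106 / cos(40.3°) = 139 m
net slip = dip-slip / sin(rake) = 139 / sin(49.4°) = 183.1 m
rate = 183.1 m / 392 ka = 0.000467 m/yr = 0.467 m/kyr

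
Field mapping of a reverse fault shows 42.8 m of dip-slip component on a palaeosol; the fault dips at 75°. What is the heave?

11.1 m

heave = dip-slip × cos(dip) = 42.8 m × cos(75°) = 11.1 m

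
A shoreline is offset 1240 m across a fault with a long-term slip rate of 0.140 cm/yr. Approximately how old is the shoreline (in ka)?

886 ka

age = offset / rate = 1240 m / (0.140 cm/yr) = 886000 yr = 886 ka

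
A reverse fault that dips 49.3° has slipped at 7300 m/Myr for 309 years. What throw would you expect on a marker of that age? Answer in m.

1.71 m

dip-slip = rate × time = 7300 m/Myr × 309 years = 2.256 m
throw = dip-slip × sin(dip) = 2.256 × sin(49.3°) = 1.71 m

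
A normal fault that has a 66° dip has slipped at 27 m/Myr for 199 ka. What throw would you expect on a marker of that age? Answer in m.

4.91 m

dip-slip = rate × time = 27 m/Myr × 199 ka = 5.373 m
throw = dip-slip × sin(dip) = 5.373 × sin(66°) = 4.91 m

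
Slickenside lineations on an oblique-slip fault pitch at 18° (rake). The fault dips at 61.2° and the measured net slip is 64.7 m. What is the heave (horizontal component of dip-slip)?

dip-slip = net slip × sin(rake) = 64.7 m × sin(18°) = 19.99 m
heave = dip-slip × cos(dip) = 19.99 × cos(61.2°) = 9.63 m

9.63 m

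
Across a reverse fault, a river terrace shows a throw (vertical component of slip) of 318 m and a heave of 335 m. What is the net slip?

net slip = √(throw² + heave²) = √(318² + 335²) = 462 m

462 m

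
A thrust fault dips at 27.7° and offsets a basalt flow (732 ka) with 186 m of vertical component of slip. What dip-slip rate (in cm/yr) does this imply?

dip-slip = throw / sin(dip) = 186 m / sin(27.7°) = 400.1 m
rate = 400.1 m / 732 ka = 0.000547 m/yr = 0.0547 cm/yr

0.0547 cm/yr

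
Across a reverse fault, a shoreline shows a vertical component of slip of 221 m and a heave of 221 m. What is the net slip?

net slip = √(throw² + heave²) = √(221² + 221²) = 313 m

313 m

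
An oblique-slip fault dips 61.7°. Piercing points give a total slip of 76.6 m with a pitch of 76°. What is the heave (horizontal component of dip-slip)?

35.2 m

dip-slip = net slip × sin(rake) = 76.6 m × sin(76°) = 74.32 m
heave = dip-slip × cos(dip) = 74.32 × cos(61.7°) = 35.2 m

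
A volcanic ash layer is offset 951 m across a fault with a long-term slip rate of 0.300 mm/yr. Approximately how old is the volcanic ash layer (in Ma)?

3.17 Ma

age = offset / rate = 951 m / (0.300 mm/yr) = 3.17e+06 yr = 3.17 Ma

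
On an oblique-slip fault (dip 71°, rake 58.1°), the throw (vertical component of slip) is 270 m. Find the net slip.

336 m

dip-slip = throw / sin(dip) = 270 / sin(71°) = 285.6 m
net slip = dip-slip / sin(rake) = 285.6 / sin(58.1°) = 336 m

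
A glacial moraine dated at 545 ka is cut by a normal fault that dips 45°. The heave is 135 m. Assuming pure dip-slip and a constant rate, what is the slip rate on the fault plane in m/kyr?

0.350 m/kyr

dip-slip = heave / cos(dip) = 135 m / cos(45°) = 190.9 m
rate = 190.9 m / 545 ka = 0.000350 m/yr = 0.350 m/kyr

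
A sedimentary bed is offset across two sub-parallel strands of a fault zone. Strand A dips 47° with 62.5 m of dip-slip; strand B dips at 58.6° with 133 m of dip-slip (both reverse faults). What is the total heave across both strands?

heave_A = 62.5 × cos(47°) = 42.62 m
heave_B = 133 × cos(58.6°) = 69.29 m
total = 42.62 + 69.29 = 112 m

112 m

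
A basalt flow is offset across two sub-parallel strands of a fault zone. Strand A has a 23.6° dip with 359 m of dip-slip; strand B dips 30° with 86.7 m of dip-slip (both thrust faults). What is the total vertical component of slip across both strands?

187 m

throw_A = 359 × sin(23.6°) = 143.7 m
throw_B = 86.7 × sin(30°) = 43.35 m
total = 143.7 + 43.35 = 187 m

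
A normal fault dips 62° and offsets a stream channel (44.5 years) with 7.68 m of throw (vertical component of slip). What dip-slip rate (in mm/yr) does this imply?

dip-slip = throw / sin(dip) = 7.68 m / sin(62°) = 8.698 m
rate = 8.698 m / 44.5 years = 0.195 m/yr = 195 mm/yr

195 mm/yr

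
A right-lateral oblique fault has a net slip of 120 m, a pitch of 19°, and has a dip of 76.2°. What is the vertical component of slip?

dip-slip = net slip × sin(rake) = 120 m × sin(19°) = 39.07 m
throw = dip-slip × sin(dip) = 39.07 × sin(76.2°) = 37.9 m

37.9 m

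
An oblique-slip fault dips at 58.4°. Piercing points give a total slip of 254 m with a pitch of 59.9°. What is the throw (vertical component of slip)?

dip-slip = net slip × sin(rake) = 254 m × sin(59.9°) = 219.7 m
throw = dip-slip × sin(dip) = 219.7 × sin(58.4°) = 187 m

187 m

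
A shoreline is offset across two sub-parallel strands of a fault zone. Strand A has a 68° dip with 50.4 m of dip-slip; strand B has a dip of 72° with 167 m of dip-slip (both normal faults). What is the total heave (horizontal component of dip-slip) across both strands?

70.5 m

heave_A = 50.4 × cos(68°) = 18.88 m
heave_B = 167 × cos(72°) = 51.61 m
total = 18.88 + 51.61 = 70.5 m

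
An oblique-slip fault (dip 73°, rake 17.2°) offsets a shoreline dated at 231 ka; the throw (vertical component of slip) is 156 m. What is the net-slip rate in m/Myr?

dip-slip = throw / sin(dip) = 156 / sin(73°) = 163.1 m
net slip = dip-slip / sin(rake) = 163.1 / sin(17.2°) = 551.7 m
rate = 551.7 m / 231 ka = 0.00239 m/yr = 2390 m/Myr

2390 m/Myr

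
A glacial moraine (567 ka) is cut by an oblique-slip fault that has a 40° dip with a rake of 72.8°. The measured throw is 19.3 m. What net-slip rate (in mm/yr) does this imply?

0.0554 mm/yr

dip-slip = throw / sin(dip) = 19.3 / sin(40°) = 30.03 m
net slip = dip-slip / sin(rake) = 30.03 / sin(72.8°) = 31.43 m
rate = 31.43 m / 567 ka = 0.0000554 m/yr = 0.0554 mm/yr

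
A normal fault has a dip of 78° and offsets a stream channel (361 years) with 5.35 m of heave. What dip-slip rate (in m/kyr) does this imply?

dip-slip = heave / cos(dip) = 5.35 m / cos(78°) = 25.73 m
rate = 25.73 m / 361 years = 0.0713 m/yr = 71.3 m/kyr

71.3 m/kyr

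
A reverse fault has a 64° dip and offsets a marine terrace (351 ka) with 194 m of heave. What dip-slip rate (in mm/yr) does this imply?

dip-slip = heave / cos(dip) = 194 m / cos(64°) = 442.5 m
rate = 442.5 m / 351 ka = 0.00126 m/yr = 1.26 mm/yr

1.26 mm/yr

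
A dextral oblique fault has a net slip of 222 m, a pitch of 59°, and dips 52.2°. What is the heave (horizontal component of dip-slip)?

dip-slip = net slip × sin(rake) = 222 m × sin(59°) = 190.3 m
heave = dip-slip × cos(dip) = 190.3 × cos(52.2°) = 117 m

117 m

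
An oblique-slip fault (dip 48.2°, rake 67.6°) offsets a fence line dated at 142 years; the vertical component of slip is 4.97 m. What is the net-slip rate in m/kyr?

50.8 m/kyr

dip-slip = throw / sin(dip) = 4.97 / sin(48.2°) = 6.667 m
net slip = dip-slip / sin(rake) = 6.667 / sin(67.6°) = 7.211 m
rate = 7.211 m / 142 years = 0.0508 m/yr = 50.8 m/kyr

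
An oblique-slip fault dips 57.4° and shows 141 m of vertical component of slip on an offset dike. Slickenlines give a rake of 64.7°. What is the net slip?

185 m

dip-slip = throw / sin(dip) = 141 / sin(57.4°) = 167.4 m
net slip = dip-slip / sin(rake) = 167.4 / sin(64.7°) = 185 m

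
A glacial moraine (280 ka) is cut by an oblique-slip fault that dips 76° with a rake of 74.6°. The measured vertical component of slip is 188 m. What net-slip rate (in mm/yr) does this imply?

0.718 mm/yr

dip-slip = throw / sin(dip) = 188 / sin(76°) = 193.8 m
net slip = dip-slip / sin(rake) = 193.8 / sin(74.6°) = 201 m
rate = 201 m / 280 ka = 0.000718 m/yr = 0.718 mm/yr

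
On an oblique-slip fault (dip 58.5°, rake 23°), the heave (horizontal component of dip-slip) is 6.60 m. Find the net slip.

dip-slip = heave / cos(dip) = 6.60 / cos(58.5°) = 12.63 m
net slip = dip-slip / sin(rake) = 12.63 / sin(23°) = 32.3 m

32.3 m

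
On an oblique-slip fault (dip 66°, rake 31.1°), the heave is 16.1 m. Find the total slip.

dip-slip = heave / cos(dip) = 16.1 / cos(66°) = 39.58 m
net slip = dip-slip / sin(rake) = 39.58 / sin(31.1°) = 76.6 m

76.6 m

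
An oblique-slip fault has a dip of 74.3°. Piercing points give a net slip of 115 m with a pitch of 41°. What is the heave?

dip-slip = net slip × sin(rake) = 115 m × sin(41°) = 75.45 m
heave = dip-slip × cos(dip) = 75.45 × cos(74.3°) = 20.4 m

20.4 m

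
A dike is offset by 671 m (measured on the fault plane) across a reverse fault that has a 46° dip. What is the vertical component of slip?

483 m

throw = dip-slip × sin(dip) = 671 m × sin(46°) = 483 m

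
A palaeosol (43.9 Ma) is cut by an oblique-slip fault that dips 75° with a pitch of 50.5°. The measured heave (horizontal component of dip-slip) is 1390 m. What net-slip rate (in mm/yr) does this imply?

0.159 mm/yr

dip-slip = heave / cos(dip) = 1390 / cos(75°) = 5371 m
net slip = dip-slip / sin(rake) = 5371 / sin(50.5°) = 6960 m
rate = 6960 m / 43.9 Ma = 0.000159 m/yr = 0.159 mm/yr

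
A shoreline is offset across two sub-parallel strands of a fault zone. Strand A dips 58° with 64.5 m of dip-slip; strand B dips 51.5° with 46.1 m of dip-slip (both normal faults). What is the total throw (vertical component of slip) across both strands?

90.8 m

throw_A = 64.5 × sin(58°) = 54.70 m
throw_B = 46.1 × sin(51.5°) = 36.08 m
total = 54.70 + 36.08 = 90.8 m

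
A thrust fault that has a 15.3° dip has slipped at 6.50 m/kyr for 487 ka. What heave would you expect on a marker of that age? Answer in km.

dip-slip = rate × time = 6.50 m/kyr × 487 ka = 3166 m
heave = dip-slip × cos(dip) = 3166 × cos(15.3°) = 3050 m = 3.05 km

3.05 km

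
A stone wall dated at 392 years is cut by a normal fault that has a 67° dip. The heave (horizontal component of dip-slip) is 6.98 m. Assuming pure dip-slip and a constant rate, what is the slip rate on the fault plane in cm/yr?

dip-slip = heave / cos(dip) = 6.98 m / cos(67°) = 17.86 m
rate = 17.86 m / 392 years = 0.0456 m/yr = 4.56 cm/yr

4.56 cm/yr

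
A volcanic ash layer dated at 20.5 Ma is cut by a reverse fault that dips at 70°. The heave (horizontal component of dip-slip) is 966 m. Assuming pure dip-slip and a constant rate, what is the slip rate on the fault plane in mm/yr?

dip-slip = heave / cos(dip) = 966 m / cos(70°) = 2824 m
rate = 2824 m / 20.5 Ma = 0.000138 m/yr = 0.138 mm/yr

0.138 mm/yr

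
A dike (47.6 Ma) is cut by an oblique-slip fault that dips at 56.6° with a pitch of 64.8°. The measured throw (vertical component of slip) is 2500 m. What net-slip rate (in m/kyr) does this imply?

dip-slip = throw / sin(dip) = 2500 / sin(56.6°) = 2995 m
net slip = dip-slip / sin(rake) = 2995 / sin(64.8°) = 3310 m
rate = 3310 m / 47.6 Ma = 0.0000695 m/yr = 0.0695 m/kyr

0.0695 m/kyr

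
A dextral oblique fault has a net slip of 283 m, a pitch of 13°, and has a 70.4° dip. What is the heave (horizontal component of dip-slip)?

21.4 m

dip-slip = net slip × sin(rake) = 283 m × sin(13°) = 63.66 m
heave = dip-slip × cos(dip) = 63.66 × cos(70.4°) = 21.4 m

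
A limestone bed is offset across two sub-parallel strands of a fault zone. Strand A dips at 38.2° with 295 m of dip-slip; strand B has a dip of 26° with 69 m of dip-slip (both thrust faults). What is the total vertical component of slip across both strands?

213 m

throw_A = 295 × sin(38.2°) = 182.4 m
throw_B = 69 × sin(26°) = 30.25 m
total = 182.4 + 30.25 = 213 m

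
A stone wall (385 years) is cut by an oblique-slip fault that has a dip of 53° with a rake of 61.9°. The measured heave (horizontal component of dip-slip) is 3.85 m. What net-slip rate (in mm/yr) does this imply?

dip-slip = heave / cos(dip) = 3.85 / cos(53°) = 6.397 m
net slip = dip-slip / sin(rake) = 6.397 / sin(61.9°) = 7.252 m
rate = 7.252 m / 385 years = 0.0188 m/yr = 18.8 mm/yr

18.8 mm/yr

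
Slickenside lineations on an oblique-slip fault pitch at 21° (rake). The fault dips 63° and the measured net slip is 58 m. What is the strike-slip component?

54.1 m

strike-slip = net slip × cos(rake) = 58 m × cos(21°) = 54.1 m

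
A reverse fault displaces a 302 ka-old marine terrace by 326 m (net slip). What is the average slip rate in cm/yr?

0.108 cm/yr

rate = 326 m / 302 ka = 0.00108 m/yr = 0.108 cm/yr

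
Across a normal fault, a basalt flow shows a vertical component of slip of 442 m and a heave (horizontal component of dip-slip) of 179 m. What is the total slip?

net slip = √(throw² + heave²) = √(442² + 179²) = 477 m

477 m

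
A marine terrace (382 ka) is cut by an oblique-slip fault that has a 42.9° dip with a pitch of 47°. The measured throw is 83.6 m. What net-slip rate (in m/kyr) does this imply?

0.440 m/kyr

dip-slip = throw / sin(dip) = 83.6 / sin(42.9°) = 122.8 m
net slip = dip-slip / sin(rake) = 122.8 / sin(47°) = 167.9 m
rate = 167.9 m / 382 ka = 0.000440 m/yr = 0.440 m/kyr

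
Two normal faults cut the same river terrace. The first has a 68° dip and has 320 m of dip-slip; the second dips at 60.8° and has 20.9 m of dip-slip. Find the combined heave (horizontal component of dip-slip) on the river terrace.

heave_A = 320 × cos(68°) = 119.9 m
heave_B = 20.9 × cos(60.8°) = 10.20 m
total = 119.9 + 10.20 = 130 m

130 m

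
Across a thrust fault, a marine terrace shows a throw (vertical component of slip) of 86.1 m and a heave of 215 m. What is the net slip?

net slip = √(throw² + heave²) = √(86.1² + 215²) = 232 m

232 m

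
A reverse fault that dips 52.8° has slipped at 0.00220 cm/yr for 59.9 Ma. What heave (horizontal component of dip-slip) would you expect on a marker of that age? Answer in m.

dip-slip = rate × time = 0.00220 cm/yr × 59.9 Ma = 1318 m
heave = dip-slip × cos(dip) = 1318 × cos(52.8°) = 797 m

797 m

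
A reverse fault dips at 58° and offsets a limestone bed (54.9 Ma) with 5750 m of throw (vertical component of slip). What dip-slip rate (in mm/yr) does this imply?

0.124 mm/yr

dip-slip = throw / sin(dip) = 5750 m / sin(58°) = 6780 m
rate = 6780 m / 54.9 Ma = 0.000124 m/yr = 0.124 mm/yr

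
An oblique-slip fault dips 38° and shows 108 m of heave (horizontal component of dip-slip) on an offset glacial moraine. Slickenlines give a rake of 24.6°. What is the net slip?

329 m

dip-slip = heave / cos(dip) = 108 / cos(38°) = 137.1 m
net slip = dip-slip / sin(rake) = 137.1 / sin(24.6°) = 329 m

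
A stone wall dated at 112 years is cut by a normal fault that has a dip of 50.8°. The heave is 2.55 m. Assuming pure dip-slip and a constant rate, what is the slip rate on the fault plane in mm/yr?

36 mm/yr

dip-slip = heave / cos(dip) = 2.55 m / cos(50.8°) = 4.035 m
rate = 4.035 m / 112 years = 0.0360 m/yr = 36 mm/yr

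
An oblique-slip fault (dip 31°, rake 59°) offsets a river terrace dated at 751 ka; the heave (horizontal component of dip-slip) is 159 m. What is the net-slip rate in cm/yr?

dip-slip = heave / cos(dip) = 159 / cos(31°) = 185.5 m
net slip = dip-slip / sin(rake) = 185.5 / sin(59°) = 216.4 m
rate = 216.4 m / 751 ka = 0.000288 m/yr = 0.0288 cm/yr

0.0288 cm/yr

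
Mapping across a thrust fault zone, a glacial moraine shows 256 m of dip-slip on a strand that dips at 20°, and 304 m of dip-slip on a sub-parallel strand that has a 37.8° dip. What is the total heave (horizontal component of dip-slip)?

heave_A = 256 × cos(20°) = 240.6 m
heave_B = 304 × cos(37.8°) = 240.2 m
total = 240.6 + 240.2 = 481 m

481 m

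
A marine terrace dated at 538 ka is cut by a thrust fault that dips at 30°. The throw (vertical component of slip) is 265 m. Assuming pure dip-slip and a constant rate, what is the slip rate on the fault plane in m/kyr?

0.985 m/kyr

dip-slip = throw / sin(dip) = 265 m / sin(30°) = 530 m
rate = 530 m / 538 ka = 0.000985 m/yr = 0.985 m/kyr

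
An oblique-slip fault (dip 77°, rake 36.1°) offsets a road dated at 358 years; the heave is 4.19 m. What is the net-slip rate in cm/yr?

8.83 cm/yr

dip-slip = heave / cos(dip) = 4.19 / cos(77°) = 18.63 m
net slip = dip-slip / sin(rake) = 18.63 / sin(36.1°) = 31.61 m
rate = 31.61 m / 358 years = 0.0883 m/yr = 8.83 cm/yr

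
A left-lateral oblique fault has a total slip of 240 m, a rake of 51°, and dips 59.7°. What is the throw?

161 m

dip-slip = net slip × sin(rake) = 240 m × sin(51°) = 186.5 m
throw = dip-slip × sin(dip) = 186.5 × sin(59.7°) = 161 m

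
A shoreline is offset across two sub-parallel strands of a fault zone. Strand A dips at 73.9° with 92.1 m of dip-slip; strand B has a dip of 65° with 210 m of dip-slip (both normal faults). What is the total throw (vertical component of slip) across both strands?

throw_A = 92.1 × sin(73.9°) = 88.49 m
throw_B = 210 × sin(65°) = 190.3 m
total = 88.49 + 190.3 = 279 m

279 m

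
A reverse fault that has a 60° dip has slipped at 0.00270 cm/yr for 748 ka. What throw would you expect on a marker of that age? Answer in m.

17.5 m

dip-slip = rate × time = 0.00270 cm/yr × 748 ka = 20.20 m
throw = dip-slip × sin(dip) = 20.20 × sin(60°) = 17.5 m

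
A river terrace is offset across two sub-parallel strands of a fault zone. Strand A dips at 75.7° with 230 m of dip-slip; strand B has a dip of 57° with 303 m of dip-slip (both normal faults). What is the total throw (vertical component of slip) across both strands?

477 m

throw_A = 230 × sin(75.7°) = 222.9 m
throw_B = 303 × sin(57°) = 254.1 m
total = 222.9 + 254.1 = 477 m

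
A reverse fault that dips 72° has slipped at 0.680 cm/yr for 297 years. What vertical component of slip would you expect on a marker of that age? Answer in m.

1.92 m

dip-slip = rate × time = 0.680 cm/yr × 297 years = 2.020 m
throw = dip-slip × sin(dip) = 2.020 × sin(72°) = 1.92 m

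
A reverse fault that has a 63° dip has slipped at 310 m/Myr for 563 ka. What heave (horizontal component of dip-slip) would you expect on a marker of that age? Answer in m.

dip-slip = rate × time = 310 m/Myr × 563 ka = 174.5 m
heave = dip-slip × cos(dip) = 174.5 × cos(63°) = 79.2 m

79.2 m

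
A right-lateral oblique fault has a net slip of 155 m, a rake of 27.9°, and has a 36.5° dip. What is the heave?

dip-slip = net slip × sin(rake) = 155 m × sin(27.9°) = 72.53 m
heave = dip-slip × cos(dip) = 72.53 × cos(36.5°) = 58.3 m

58.3 m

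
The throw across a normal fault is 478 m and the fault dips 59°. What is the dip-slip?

558 m

dip-slip = throw / sin(dip) = 478 / sin(59°) = 558 m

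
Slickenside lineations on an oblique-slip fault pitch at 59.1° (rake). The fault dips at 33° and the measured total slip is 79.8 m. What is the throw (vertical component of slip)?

37.3 m

dip-slip = net slip × sin(rake) = 79.8 m × sin(59.1°) = 68.47 m
throw = dip-slip × sin(dip) = 68.47 × sin(33°) = 37.3 m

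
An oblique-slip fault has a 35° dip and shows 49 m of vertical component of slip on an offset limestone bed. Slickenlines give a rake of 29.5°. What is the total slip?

173 m

dip-slip = throw / sin(dip) = 49 / sin(35°) = 85.43 m
net slip = dip-slip / sin(rake) = 85.43 / sin(29.5°) = 173 m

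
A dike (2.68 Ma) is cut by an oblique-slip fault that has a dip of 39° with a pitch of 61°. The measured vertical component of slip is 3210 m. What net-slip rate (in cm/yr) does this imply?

dip-slip = throw / sin(dip) = 3210 / sin(39°) = 5101 m
net slip = dip-slip / sin(rake) = 5101 / sin(61°) = 5832 m
rate = 5832 m / 2.68 Ma = 0.00218 m/yr = 0.218 cm/yr

0.218 cm/yr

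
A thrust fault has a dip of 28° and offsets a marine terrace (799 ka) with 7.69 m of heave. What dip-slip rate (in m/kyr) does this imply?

0.0109 m/kyr

dip-slip = heave / cos(dip) = 7.69 m / cos(28°) = 8.709 m
rate = 8.709 m / 799 ka = 0.0000109 m/yr = 0.0109 m/kyr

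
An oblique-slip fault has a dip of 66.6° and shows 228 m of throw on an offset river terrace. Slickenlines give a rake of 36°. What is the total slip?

423 m

dip-slip = throw / sin(dip) = 228 / sin(66.6°) = 248.4 m
net slip = dip-slip / sin(rake) = 248.4 / sin(36°) = 423 m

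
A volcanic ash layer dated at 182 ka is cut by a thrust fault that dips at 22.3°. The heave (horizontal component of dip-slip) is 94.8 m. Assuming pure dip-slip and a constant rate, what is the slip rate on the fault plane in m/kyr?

dip-slip = heave / cos(dip) = 94.8 m / cos(22.3°) = 102.5 m
rate = 102.5 m / 182 ka = 0.000563 m/yr = 0.563 m/kyr

0.563 m/kyr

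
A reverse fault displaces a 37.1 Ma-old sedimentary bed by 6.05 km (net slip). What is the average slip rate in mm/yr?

rate = 6.05 km / 37.1 Ma = 0.000163 m/yr = 0.163 mm/yr

0.163 mm/yr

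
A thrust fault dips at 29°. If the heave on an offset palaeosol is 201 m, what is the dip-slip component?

dip-slip = heave / cos(dip) = 201 / cos(29°) = 230 m

230 m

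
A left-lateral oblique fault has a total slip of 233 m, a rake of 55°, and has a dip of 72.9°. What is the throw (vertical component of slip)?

182 m

dip-slip = net slip × sin(rake) = 233 m × sin(55°) = 190.9 m
throw = dip-slip × sin(dip) = 190.9 × sin(72.9°) = 182 m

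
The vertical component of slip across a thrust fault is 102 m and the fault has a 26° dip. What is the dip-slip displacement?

233 m

dip-slip = throw / sin(dip) = 102 / sin(26°) = 233 m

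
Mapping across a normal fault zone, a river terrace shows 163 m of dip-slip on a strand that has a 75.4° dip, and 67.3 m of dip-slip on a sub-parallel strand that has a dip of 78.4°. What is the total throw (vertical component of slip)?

224 m

throw_A = 163 × sin(75.4°) = 157.7 m
throw_B = 67.3 × sin(78.4°) = 65.93 m
total = 157.7 + 65.93 = 224 m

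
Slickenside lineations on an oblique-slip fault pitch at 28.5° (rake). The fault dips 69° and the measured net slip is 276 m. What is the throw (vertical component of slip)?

dip-slip = net slip × sin(rake) = 276 m × sin(28.5°) = 131.7 m
throw = dip-slip × sin(dip) = 131.7 × sin(69°) = 123 m

123 m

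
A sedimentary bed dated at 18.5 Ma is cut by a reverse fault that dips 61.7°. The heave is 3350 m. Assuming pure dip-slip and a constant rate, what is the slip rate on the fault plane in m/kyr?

dip-slip = heave / cos(dip) = 3350 m / cos(61.7°) = 7066 m
rate = 7066 m / 18.5 Ma = 0.000382 m/yr = 0.382 m/kyr

0.382 m/kyr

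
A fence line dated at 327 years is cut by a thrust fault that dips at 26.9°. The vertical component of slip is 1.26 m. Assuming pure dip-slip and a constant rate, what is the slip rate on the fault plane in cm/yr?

0.852 cm/yr

dip-slip = throw / sin(dip) = 1.26 m / sin(26.9°) = 2.785 m
rate = 2.785 m / 327 years = 0.00852 m/yr = 0.852 cm/yr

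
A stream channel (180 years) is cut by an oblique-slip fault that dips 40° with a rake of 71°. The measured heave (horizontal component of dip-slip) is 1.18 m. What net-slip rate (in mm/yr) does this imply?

9.05 mm/yr

dip-slip = heave / cos(dip) = 1.18 / cos(40°) = 1.540 m
net slip = dip-slip / sin(rake) = 1.540 / sin(71°) = 1.629 m
rate = 1.629 m / 180 years = 0.00905 m/yr = 9.05 mm/yr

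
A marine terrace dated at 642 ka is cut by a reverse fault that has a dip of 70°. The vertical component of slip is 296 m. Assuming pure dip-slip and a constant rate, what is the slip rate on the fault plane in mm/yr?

0.491 mm/yr

dip-slip = throw / sin(dip) = 296 m / sin(70°) = 315 m
rate = 315 m / 642 ka = 0.000491 m/yr = 0.491 mm/yr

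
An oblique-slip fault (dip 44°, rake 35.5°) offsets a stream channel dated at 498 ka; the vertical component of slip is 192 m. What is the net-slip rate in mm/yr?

0.956 mm/yr

dip-slip = throw / sin(dip) = 192 / sin(44°) = 276.4 m
net slip = dip-slip / sin(rake) = 276.4 / sin(35.5°) = 476 m
rate = 476 m / 498 ka = 0.000956 m/yr = 0.956 mm/yr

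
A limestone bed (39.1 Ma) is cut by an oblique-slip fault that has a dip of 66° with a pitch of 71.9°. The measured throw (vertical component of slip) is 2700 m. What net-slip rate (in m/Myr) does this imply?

dip-slip = throw / sin(dip) = 2700 / sin(66°) = 2956 m
net slip = dip-slip / sin(rake) = 2956 / sin(71.9°) = 3109 m
rate = 3109 m / 39.1 Ma = 0.0000795 m/yr = 79.5 m/Myr

79.5 m/Myr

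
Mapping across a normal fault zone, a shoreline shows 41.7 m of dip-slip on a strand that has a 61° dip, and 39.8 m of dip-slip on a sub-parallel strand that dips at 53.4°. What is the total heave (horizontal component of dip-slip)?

43.9 m

heave_A = 41.7 × cos(61°) = 20.22 m
heave_B = 39.8 × cos(53.4°) = 23.73 m
total = 20.22 + 23.73 = 43.9 m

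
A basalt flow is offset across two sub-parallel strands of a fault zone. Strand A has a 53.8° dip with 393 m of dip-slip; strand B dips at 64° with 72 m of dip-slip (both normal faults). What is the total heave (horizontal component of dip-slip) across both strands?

heave_A = 393 × cos(53.8°) = 232.1 m
heave_B = 72 × cos(64°) = 31.56 m
total = 232.1 + 31.56 = 264 m

264 m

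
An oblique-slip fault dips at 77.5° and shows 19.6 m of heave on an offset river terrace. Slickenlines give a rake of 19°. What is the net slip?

278 m

dip-slip = heave / cos(dip) = 19.6 / cos(77.5°) = 90.56 m
net slip = dip-slip / sin(rake) = 90.56 / sin(19°) = 278 m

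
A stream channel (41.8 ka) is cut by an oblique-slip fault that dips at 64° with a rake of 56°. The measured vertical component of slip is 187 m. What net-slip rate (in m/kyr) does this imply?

dip-slip = throw / sin(dip) = 187 / sin(64°) = 208.1 m
net slip = dip-slip / sin(rake) = 208.1 / sin(56°) = 251 m
rate = 251 m / 41.8 ka = 0.00600 m/yr = 6 m/kyr

6 m/kyr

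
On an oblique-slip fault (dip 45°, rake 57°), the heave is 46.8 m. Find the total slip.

dip-slip = heave / cos(dip) = 46.8 / cos(45°) = 66.19 m
net slip = dip-slip / sin(rake) = 66.19 / sin(57°) = 78.9 m

78.9 m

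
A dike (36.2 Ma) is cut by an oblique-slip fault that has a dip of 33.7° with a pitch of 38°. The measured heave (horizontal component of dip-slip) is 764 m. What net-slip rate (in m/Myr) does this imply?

dip-slip = heave / cos(dip) = 764 / cos(33.7°) = 918.3 m
net slip = dip-slip / sin(rake) = 918.3 / sin(38°) = 1492 m
rate = 1492 m / 36.2 Ma = 0.0000412 m/yr = 41.2 m/Myr

41.2 m/Myr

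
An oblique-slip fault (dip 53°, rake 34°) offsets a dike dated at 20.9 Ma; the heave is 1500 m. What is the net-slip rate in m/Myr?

dip-slip = heave / cos(dip) = 1500 / cos(53°) = 2492 m
net slip = dip-slip / sin(rake) = 2492 / sin(34°) = 4457 m
rate = 4457 m / 20.9 Ma = 0.000213 m/yr = 213 m/Myr

213 m/Myr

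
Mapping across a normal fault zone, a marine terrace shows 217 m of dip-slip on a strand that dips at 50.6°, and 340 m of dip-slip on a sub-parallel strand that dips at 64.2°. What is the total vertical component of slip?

474 m

throw_A = 217 × sin(50.6°) = 167.7 m
throw_B = 340 × sin(64.2°) = 306.1 m
total = 167.7 + 306.1 = 474 m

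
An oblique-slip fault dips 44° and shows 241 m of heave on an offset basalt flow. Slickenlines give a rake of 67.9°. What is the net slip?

dip-slip = heave / cos(dip) = 241 / cos(44°) = 335 m
net slip = dip-slip / sin(rake) = 335 / sin(67.9°) = 362 m

362 m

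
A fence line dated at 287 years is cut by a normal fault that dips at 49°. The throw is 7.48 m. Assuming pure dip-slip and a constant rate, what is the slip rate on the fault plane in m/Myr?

34500 m/Myr

dip-slip = throw / sin(dip) = 7.48 m / sin(49°) = 9.911 m
rate = 9.911 m / 287 years = 0.0345 m/yr = 34500 m/Myr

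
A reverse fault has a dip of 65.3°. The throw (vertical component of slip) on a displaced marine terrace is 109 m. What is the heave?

heave = throw / tan(dip) = 109 / tan(65.3°) = 50.1 m

50.1 m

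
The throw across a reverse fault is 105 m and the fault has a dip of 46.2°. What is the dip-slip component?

dip-slip = throw / sin(dip) = 105 / sin(46.2°) = 145 m

145 m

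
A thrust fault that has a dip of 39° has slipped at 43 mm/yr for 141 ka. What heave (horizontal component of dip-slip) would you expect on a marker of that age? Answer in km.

dip-slip = rate × time = 43 mm/yr × 141 ka = 6063 m
heave = dip-slip × cos(dip) = 6063 × cos(39°) = 4710 m = 4.71 km

4.71 km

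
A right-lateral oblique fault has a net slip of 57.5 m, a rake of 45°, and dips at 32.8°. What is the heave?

34.2 m

dip-slip = net slip × sin(rake) = 57.5 m × sin(45°) = 40.66 m
heave = dip-slip × cos(dip) = 40.66 × cos(32.8°) = 34.2 m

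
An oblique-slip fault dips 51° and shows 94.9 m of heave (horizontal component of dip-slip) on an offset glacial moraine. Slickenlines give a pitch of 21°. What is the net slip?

dip-slip = heave / cos(dip) = 94.9 / cos(51°) = 150.8 m
net slip = dip-slip / sin(rake) = 150.8 / sin(21°) = 421 m

421 m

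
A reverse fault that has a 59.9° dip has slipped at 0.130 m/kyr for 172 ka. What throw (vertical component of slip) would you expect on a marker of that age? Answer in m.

dip-slip = rate × time = 0.130 m/kyr × 172 ka = 22.36 m
throw = dip-slip × sin(dip) = 22.36 × sin(59.9°) = 19.3 m

19.3 m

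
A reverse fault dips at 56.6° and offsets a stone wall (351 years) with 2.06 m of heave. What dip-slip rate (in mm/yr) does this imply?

10.7 mm/yr

dip-slip = heave / cos(dip) = 2.06 m / cos(56.6°) = 3.742 m
rate = 3.742 m / 351 years = 0.0107 m/yr = 10.7 mm/yr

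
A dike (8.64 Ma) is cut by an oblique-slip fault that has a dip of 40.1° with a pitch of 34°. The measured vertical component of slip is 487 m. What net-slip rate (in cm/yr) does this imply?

dip-slip = throw / sin(dip) = 487 / sin(40.1°) = 756.1 m
net slip = dip-slip / sin(rake) = 756.1 / sin(34°) = 1352 m
rate = 1352 m / 8.64 Ma = 0.000156 m/yr = 0.0156 cm/yr

0.0156 cm/yr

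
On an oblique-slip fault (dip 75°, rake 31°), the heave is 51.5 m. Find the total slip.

dip-slip = heave / cos(dip) = 51.5 / cos(75°) = 199 m
net slip = dip-slip / sin(rake) = 199 / sin(31°) = 386 m

386 m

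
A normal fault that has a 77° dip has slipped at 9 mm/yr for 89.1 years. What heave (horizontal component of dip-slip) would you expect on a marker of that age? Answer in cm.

18 cm

dip-slip = rate × time = 9 mm/yr × 89.1 years = 0.8019 m
heave = dip-slip × cos(dip) = 0.8019 × cos(77°) = 0.180 m = 18 cm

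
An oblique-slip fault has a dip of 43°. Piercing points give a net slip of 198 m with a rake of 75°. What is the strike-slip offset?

51.2 m

strike-slip = net slip × cos(rake) = 198 m × cos(75°) = 51.2 m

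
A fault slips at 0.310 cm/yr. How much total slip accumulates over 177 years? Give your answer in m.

0.549 m

slip = rate × time = 0.310 cm/yr × 177 years = 0.549 m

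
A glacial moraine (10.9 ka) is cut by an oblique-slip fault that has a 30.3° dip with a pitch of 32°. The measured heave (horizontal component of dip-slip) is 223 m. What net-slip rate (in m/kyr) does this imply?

dip-slip = heave / cos(dip) = 223 / cos(30.3°) = 258.3 m
net slip = dip-slip / sin(rake) = 258.3 / sin(32°) = 487.4 m
rate = 487.4 m / 10.9 ka = 0.0447 m/yr = 44.7 m/kyr

44.7 m/kyr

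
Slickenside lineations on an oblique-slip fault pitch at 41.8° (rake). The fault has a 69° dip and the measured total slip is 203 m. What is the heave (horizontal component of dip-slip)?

48.5 m

dip-slip = net slip × sin(rake) = 203 m × sin(41.8°) = 135.3 m
heave = dip-slip × cos(dip) = 135.3 × cos(69°) = 48.5 m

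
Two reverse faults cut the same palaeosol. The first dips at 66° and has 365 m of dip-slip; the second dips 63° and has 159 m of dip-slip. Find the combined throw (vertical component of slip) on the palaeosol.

475 m

throw_A = 365 × sin(66°) = 333.4 m
throw_B = 159 × sin(63°) = 141.7 m
total = 333.4 + 141.7 = 475 m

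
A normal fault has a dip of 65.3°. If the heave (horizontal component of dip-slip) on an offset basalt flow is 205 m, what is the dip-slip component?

491 m

dip-slip = heave / cos(dip) = 205 / cos(65.3°) = 491 m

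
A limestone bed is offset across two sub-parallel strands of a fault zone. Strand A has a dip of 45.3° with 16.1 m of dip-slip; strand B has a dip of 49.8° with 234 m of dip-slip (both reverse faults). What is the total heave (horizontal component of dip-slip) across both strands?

heave_A = 16.1 × cos(45.3°) = 11.32 m
heave_B = 234 × cos(49.8°) = 151 m
total = 11.32 + 151 = 162 m

162 m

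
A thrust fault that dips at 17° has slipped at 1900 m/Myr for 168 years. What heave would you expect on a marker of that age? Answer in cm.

30.5 cm

dip-slip = rate × time = 1900 m/Myr × 168 years = 0.3192 m
heave = dip-slip × cos(dip) = 0.3192 × cos(17°) = 0.305 m = 30.5 cm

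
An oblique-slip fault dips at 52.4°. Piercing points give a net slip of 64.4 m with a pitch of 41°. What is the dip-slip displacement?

42.3 m

dip-slip = net slip × sin(rake) = 64.4 m × sin(41°) = 42.3 m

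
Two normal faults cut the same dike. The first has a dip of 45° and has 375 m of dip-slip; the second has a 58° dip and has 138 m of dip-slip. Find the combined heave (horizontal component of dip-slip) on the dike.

338 m

heave_A = 375 × cos(45°) = 265.2 m
heave_B = 138 × cos(58°) = 73.13 m
total = 265.2 + 73.13 = 338 m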